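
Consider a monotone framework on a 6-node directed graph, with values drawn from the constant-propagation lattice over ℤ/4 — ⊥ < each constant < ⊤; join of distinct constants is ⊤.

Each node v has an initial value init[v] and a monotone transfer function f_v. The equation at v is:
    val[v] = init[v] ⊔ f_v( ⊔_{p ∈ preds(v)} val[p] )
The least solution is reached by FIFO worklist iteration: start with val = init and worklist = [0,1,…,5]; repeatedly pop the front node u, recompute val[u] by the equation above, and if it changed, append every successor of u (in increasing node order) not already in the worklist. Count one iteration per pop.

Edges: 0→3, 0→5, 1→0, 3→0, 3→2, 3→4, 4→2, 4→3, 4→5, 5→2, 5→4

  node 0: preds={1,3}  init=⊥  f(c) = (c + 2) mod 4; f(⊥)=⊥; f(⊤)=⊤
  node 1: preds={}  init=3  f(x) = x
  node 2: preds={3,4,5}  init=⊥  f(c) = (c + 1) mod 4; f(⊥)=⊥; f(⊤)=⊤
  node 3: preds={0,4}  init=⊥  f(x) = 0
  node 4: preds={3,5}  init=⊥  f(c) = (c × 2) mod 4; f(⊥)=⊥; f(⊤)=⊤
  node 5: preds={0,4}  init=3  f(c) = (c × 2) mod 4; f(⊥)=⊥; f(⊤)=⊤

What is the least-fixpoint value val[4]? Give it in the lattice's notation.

Trace (11 dequeues):
  [1] u=0 | in 3 | out 1 | prev ⊥ | push {}
  [2] u=1 | in ⊥ | out 3 | ==
  [3] u=2 | in 3 | out 0 | prev ⊥ | push {}
  [4] u=3 | in 1 | out 0 | prev ⊥ | push {0,2}
  [5] u=4 | in ⊤ | out ⊤ | prev ⊥ | push {3}
  [6] u=5 | in ⊤ | out ⊤ | prev 3 | push {4}
  [7] u=0 | in ⊤ | out ⊤ | prev 1 | push {5}
  [8] u=2 | in ⊤ | out ⊤ | prev 0 | push {}
  [9] u=3 | in ⊤ | out 0 | ==
  [10] u=4 | in ⊤ | out ⊤ | ==
  [11] u=5 | in ⊤ | out ⊤ | ==

Converged values:
  [0] ⊤
  [1] 3
  [2] ⊤
  [3] 0
  [4] ⊤
  [5] ⊤

⊤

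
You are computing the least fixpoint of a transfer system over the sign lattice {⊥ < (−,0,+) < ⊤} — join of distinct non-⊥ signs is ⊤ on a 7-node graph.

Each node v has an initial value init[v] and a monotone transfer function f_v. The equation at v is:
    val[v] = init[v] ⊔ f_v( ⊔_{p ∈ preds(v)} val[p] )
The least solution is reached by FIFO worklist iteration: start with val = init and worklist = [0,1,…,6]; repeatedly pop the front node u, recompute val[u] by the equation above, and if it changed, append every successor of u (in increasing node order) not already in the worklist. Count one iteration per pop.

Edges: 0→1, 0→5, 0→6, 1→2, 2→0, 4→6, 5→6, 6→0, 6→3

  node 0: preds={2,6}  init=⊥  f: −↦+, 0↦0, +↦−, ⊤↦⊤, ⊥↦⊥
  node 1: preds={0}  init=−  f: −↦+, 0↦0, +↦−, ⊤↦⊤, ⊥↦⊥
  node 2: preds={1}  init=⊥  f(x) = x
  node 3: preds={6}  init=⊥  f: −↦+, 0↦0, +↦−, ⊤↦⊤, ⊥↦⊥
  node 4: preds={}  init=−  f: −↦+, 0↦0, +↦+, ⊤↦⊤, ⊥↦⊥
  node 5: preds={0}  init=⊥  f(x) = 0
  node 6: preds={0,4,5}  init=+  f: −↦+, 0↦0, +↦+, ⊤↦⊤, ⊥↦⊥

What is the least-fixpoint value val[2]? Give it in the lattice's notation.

⊤

Trace (12 dequeues):
  [1] u=0 | in + | out − | prev ⊥ | push {}
  [2] u=1 | in − | out ⊤ | prev − | push {}
  [3] u=2 | in ⊤ | out ⊤ | prev ⊥ | push {0}
  [4] u=3 | in + | out − | prev ⊥ | push {}
  [5] u=4 | in ⊥ | out − | ==
  [6] u=5 | in − | out 0 | prev ⊥ | push {}
  [7] u=6 | in ⊤ | out ⊤ | prev + | push {3}
  [8] u=0 | in ⊤ | out ⊤ | prev − | push {1,5,6}
  [9] u=3 | in ⊤ | out ⊤ | prev − | push {}
  [10] u=1 | in ⊤ | out ⊤ | ==
  [11] u=5 | in ⊤ | out 0 | ==
  [12] u=6 | in ⊤ | out ⊤ | ==

Converged values:
  [0] ⊤
  [1] ⊤
  [2] ⊤
  [3] ⊤
  [4] −
  [5] 0
  [6] ⊤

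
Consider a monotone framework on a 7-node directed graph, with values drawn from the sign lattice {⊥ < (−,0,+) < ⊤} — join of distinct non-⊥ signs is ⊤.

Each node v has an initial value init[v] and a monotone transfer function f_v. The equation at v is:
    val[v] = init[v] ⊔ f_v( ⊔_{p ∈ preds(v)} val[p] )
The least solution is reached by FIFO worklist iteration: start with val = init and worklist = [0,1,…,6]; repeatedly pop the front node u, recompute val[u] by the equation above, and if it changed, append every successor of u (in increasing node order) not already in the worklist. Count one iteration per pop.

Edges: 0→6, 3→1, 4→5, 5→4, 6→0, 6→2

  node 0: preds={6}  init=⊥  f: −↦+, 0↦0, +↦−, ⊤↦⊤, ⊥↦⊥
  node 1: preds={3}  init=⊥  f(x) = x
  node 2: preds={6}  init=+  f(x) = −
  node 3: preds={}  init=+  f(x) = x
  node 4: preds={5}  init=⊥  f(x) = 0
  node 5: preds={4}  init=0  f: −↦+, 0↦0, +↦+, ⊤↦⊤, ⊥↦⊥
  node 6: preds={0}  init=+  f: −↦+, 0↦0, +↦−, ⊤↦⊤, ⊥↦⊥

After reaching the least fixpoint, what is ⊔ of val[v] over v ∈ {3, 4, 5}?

Iteration log — 7 steps:
  step 1. node 0  ⊔preds=+  new=−  old=⊥  +wl: 
  step 2. node 1  ⊔preds=+  new=+  old=⊥  +wl: 
  step 3. node 2  ⊔preds=+  new=⊤  old=+  +wl: 
  step 4. node 3  ⊔preds=⊥  new=+  stable
  step 5. node 4  ⊔preds=0  new=0  old=⊥  +wl: 
  step 6. node 5  ⊔preds=0  new=0  stable
  step 7. node 6  ⊔preds=−  new=+  stable

Least fixpoint reached:
  node 0: −
  node 1: +
  node 2: ⊤
  node 3: +
  node 4: 0
  node 5: 0
  node 6: +

⊤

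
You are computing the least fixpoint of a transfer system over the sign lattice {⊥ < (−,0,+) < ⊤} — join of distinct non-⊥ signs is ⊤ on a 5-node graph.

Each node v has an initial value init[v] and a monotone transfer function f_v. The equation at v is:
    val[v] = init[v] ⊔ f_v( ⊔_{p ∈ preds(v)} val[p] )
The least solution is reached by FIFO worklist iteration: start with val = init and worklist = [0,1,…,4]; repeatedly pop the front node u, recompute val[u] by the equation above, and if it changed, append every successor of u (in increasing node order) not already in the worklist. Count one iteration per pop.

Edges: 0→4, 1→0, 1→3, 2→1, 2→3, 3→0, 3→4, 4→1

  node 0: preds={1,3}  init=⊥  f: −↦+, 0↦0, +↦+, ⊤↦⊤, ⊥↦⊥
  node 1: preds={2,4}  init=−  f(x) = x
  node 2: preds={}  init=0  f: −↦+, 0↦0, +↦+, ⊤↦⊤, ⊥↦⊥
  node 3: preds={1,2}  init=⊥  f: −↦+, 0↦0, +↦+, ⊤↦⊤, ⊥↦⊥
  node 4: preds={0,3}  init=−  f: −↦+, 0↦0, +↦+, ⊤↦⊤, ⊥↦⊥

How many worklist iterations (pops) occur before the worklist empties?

8

Worklist (8 pops):
  #1 pop 0: in=− → + (was ⊥); enqueue []
  #2 pop 1: in=⊤ → ⊤ (was −); enqueue [0]
  #3 pop 2: in=⊥ → 0 (no change)
  #4 pop 3: in=⊤ → ⊤ (was ⊥); enqueue []
  #5 pop 4: in=⊤ → ⊤ (was −); enqueue [1]
  #6 pop 0: in=⊤ → ⊤ (was +); enqueue [4]
  #7 pop 1: in=⊤ → ⊤ (no change)
  #8 pop 4: in=⊤ → ⊤ (no change)

Fixpoint:
  val[0] = ⊤
  val[1] = ⊤
  val[2] = 0
  val[3] = ⊤
  val[4] = ⊤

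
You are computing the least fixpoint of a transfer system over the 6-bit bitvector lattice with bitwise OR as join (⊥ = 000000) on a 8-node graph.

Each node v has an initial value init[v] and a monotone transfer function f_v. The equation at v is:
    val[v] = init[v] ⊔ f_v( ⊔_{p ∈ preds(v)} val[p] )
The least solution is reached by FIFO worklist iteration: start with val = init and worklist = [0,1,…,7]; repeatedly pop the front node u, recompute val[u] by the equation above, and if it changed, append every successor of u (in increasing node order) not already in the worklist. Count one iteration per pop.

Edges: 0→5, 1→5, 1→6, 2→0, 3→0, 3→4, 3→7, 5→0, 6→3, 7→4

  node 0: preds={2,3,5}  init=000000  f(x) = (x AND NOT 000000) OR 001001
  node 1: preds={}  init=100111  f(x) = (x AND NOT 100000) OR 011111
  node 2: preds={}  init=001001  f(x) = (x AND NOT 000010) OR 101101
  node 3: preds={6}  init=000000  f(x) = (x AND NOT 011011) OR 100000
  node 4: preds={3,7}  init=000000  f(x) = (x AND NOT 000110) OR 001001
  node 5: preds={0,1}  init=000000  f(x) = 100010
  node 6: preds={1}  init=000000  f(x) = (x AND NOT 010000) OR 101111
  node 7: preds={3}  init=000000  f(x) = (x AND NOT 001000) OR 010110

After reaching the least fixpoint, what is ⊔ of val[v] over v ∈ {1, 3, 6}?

111111

Trace (14 dequeues):
  [1] u=0 | in 001001 | out 001001 | prev 000000 | push {}
  [2] u=1 | in 000000 | out 111111 | prev 100111 | push {}
  [3] u=2 | in 000000 | out 101101 | prev 001001 | push {0}
  [4] u=3 | in 000000 | out 100000 | prev 000000 | push {}
  [5] u=4 | in 100000 | out 101001 | prev 000000 | push {}
  [6] u=5 | in 111111 | out 100010 | prev 000000 | push {}
  [7] u=6 | in 111111 | out 101111 | prev 000000 | push {3}
  [8] u=7 | in 100000 | out 110110 | prev 000000 | push {4}
  [9] u=0 | in 101111 | out 101111 | prev 001001 | push {5}
  [10] u=3 | in 101111 | out 100100 | prev 100000 | push {0,7}
  [11] u=4 | in 110110 | out 111001 | prev 101001 | push {}
  [12] u=5 | in 111111 | out 100010 | ==
  [13] u=0 | in 101111 | out 101111 | ==
  [14] u=7 | in 100100 | out 110110 | ==

Converged values:
  [0] 101111
  [1] 111111
  [2] 101101
  [3] 100100
  [4] 111001
  [5] 100010
  [6] 101111
  [7] 110110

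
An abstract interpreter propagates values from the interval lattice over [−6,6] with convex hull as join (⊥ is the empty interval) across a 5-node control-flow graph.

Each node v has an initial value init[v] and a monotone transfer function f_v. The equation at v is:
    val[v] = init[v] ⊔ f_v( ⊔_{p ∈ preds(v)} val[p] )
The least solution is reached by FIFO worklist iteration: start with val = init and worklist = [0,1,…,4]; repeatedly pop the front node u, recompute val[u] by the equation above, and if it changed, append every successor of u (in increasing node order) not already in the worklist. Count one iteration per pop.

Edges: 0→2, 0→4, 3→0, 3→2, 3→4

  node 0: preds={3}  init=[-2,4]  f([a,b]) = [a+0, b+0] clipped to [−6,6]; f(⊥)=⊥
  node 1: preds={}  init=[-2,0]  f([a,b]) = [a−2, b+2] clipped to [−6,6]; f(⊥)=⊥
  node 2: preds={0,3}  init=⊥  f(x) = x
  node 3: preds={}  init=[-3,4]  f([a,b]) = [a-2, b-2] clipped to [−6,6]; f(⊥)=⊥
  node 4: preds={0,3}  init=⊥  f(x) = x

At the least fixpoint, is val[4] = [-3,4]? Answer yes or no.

yes

Worklist (5 pops):
  #1 pop 0: in=[-3,4] → [-3,4] (was [-2,4]); enqueue []
  #2 pop 1: in=⊥ → [-2,0] (no change)
  #3 pop 2: in=[-3,4] → [-3,4] (was ⊥); enqueue []
  #4 pop 3: in=⊥ → [-3,4] (no change)
  #5 pop 4: in=[-3,4] → [-3,4] (was ⊥); enqueue []

Fixpoint:
  val[0] = [-3,4]
  val[1] = [-2,0]
  val[2] = [-3,4]
  val[3] = [-3,4]
  val[4] = [-3,4]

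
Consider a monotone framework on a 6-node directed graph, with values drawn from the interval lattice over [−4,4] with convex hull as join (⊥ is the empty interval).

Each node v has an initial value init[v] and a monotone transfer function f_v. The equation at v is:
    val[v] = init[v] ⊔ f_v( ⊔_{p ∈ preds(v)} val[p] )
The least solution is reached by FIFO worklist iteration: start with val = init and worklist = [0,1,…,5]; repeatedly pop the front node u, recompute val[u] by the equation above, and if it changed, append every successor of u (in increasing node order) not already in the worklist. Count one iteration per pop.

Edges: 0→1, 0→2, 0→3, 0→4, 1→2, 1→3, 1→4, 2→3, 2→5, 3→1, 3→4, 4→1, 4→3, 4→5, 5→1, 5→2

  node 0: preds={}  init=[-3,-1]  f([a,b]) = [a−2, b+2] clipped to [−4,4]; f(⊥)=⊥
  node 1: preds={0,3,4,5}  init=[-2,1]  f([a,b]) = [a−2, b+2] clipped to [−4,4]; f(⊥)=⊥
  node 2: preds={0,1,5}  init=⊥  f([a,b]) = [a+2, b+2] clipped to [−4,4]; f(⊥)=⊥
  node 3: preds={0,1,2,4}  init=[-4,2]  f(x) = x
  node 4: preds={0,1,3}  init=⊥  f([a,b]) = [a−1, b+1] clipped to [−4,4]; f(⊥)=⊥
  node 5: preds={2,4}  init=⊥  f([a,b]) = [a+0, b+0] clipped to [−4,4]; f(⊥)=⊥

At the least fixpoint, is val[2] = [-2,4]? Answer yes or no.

Worklist (9 pops):
  #1 pop 0: in=⊥ → [-3,-1] (no change)
  #2 pop 1: in=[-4,2] → [-4,4] (was [-2,1]); enqueue []
  #3 pop 2: in=[-4,4] → [-2,4] (was ⊥); enqueue []
  #4 pop 3: in=[-4,4] → [-4,4] (was [-4,2]); enqueue [1]
  #5 pop 4: in=[-4,4] → [-4,4] (was ⊥); enqueue [3]
  #6 pop 5: in=[-4,4] → [-4,4] (was ⊥); enqueue [2]
  #7 pop 1: in=[-4,4] → [-4,4] (no change)
  #8 pop 3: in=[-4,4] → [-4,4] (no change)
  #9 pop 2: in=[-4,4] → [-2,4] (no change)

Fixpoint:
  val[0] = [-3,-1]
  val[1] = [-4,4]
  val[2] = [-2,4]
  val[3] = [-4,4]
  val[4] = [-4,4]
  val[5] = [-4,4]

yes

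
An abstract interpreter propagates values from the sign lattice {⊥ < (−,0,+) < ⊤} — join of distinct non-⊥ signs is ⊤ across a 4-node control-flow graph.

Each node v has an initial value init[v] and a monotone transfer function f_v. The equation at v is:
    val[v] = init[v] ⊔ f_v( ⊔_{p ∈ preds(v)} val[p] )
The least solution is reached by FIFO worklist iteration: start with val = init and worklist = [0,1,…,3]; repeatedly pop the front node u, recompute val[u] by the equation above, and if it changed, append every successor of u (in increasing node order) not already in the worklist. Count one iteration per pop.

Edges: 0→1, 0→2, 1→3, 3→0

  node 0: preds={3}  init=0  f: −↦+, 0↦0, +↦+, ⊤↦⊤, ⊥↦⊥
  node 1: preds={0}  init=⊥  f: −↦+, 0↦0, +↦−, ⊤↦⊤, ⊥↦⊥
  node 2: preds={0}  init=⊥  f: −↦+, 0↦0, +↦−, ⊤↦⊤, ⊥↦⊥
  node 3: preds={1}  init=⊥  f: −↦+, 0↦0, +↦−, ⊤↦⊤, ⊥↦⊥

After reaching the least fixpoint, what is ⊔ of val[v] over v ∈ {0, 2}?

Trace (5 dequeues):
  [1] u=0 | in ⊥ | out 0 | ==
  [2] u=1 | in 0 | out 0 | prev ⊥ | push {}
  [3] u=2 | in 0 | out 0 | prev ⊥ | push {}
  [4] u=3 | in 0 | out 0 | prev ⊥ | push {0}
  [5] u=0 | in 0 | out 0 | ==

Converged values:
  [0] 0
  [1] 0
  [2] 0
  [3] 0

0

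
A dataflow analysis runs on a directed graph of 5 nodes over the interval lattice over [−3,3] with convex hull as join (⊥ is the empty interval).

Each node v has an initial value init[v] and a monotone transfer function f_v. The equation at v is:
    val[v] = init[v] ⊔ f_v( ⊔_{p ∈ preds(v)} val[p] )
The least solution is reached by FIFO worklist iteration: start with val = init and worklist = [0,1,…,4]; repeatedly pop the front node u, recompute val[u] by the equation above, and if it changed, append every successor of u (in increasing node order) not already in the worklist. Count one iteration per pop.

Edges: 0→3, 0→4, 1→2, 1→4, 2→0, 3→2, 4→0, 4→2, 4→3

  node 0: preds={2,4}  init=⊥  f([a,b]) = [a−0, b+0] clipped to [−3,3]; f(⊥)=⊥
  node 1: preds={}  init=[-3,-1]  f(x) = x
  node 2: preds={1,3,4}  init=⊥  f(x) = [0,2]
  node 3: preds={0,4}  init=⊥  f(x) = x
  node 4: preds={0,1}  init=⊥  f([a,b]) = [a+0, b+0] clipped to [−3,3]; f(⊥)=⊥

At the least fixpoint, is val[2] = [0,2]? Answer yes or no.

yes

Iteration log — 12 steps:
  step 1. node 0  ⊔preds=⊥  new=⊥  stable
  step 2. node 1  ⊔preds=⊥  new=[-3,-1]  stable
  step 3. node 2  ⊔preds=[-3,-1]  new=[0,2]  old=⊥  +wl: 0
  step 4. node 3  ⊔preds=⊥  new=⊥  stable
  step 5. node 4  ⊔preds=[-3,-1]  new=[-3,-1]  old=⊥  +wl: 2,3
  step 6. node 0  ⊔preds=[-3,2]  new=[-3,2]  old=⊥  +wl: 4
  step 7. node 2  ⊔preds=[-3,-1]  new=[0,2]  stable
  step 8. node 3  ⊔preds=[-3,2]  new=[-3,2]  old=⊥  +wl: 2
  step 9. node 4  ⊔preds=[-3,2]  new=[-3,2]  old=[-3,-1]  +wl: 0,3
  step 10. node 2  ⊔preds=[-3,2]  new=[0,2]  stable
  step 11. node 0  ⊔preds=[-3,2]  new=[-3,2]  stable
  step 12. node 3  ⊔preds=[-3,2]  new=[-3,2]  stable

Least fixpoint reached:
  node 0: [-3,2]
  node 1: [-3,-1]
  node 2: [0,2]
  node 3: [-3,2]
  node 4: [-3,2]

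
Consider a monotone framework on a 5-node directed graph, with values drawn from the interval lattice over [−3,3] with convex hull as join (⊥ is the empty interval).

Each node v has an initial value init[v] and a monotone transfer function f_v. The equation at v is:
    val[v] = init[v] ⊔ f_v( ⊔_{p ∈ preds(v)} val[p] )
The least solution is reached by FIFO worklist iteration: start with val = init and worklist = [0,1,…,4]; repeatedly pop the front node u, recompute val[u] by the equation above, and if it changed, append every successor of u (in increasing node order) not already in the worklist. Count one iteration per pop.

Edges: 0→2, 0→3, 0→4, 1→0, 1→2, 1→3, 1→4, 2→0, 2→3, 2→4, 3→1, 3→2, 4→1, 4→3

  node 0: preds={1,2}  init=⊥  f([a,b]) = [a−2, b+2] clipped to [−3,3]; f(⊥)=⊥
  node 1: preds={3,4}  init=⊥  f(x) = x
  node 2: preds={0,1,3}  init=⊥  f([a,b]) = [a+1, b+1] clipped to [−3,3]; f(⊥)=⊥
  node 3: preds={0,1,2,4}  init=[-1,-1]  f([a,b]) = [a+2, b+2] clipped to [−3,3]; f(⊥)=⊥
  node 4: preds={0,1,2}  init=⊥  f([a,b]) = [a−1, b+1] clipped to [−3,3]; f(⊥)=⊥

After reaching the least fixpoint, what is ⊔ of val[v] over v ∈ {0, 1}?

[-3,3]

Trace (16 dequeues):
  [1] u=0 | in ⊥ | out ⊥ | ==
  [2] u=1 | in [-1,-1] | out [-1,-1] | prev ⊥ | push {0}
  [3] u=2 | in [-1,-1] | out [0,0] | prev ⊥ | push {}
  [4] u=3 | in [-1,0] | out [-1,2] | prev [-1,-1] | push {1,2}
  [5] u=4 | in [-1,0] | out [-2,1] | prev ⊥ | push {3}
  [6] u=0 | in [-1,0] | out [-3,2] | prev ⊥ | push {4}
  [7] u=1 | in [-2,2] | out [-2,2] | prev [-1,-1] | push {0}
  [8] u=2 | in [-3,2] | out [-2,3] | prev [0,0] | push {}
  [9] u=3 | in [-3,3] | out [-1,3] | prev [-1,2] | push {1,2}
  [10] u=4 | in [-3,3] | out [-3,3] | prev [-2,1] | push {3}
  [11] u=0 | in [-2,3] | out [-3,3] | prev [-3,2] | push {4}
  [12] u=1 | in [-3,3] | out [-3,3] | prev [-2,2] | push {0}
  [13] u=2 | in [-3,3] | out [-2,3] | ==
  [14] u=3 | in [-3,3] | out [-1,3] | ==
  [15] u=4 | in [-3,3] | out [-3,3] | ==
  [16] u=0 | in [-3,3] | out [-3,3] | ==

Converged values:
  [0] [-3,3]
  [1] [-3,3]
  [2] [-2,3]
  [3] [-1,3]
  [4] [-3,3]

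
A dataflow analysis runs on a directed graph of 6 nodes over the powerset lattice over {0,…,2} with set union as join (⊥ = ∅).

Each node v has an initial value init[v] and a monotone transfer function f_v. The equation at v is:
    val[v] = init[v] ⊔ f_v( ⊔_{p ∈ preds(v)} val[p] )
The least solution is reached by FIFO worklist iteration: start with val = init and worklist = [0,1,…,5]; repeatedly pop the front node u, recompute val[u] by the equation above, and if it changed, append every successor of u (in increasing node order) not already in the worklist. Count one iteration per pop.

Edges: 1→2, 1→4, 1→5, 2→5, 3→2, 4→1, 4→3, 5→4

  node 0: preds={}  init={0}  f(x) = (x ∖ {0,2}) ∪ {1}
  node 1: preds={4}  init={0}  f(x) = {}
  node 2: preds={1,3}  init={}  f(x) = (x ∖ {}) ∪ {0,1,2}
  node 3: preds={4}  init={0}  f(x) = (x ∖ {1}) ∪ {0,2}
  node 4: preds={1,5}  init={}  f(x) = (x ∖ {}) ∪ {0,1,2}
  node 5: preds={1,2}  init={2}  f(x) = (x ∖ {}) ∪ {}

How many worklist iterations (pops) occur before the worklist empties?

10

Trace (10 dequeues):
  [1] u=0 | in {} | out {0,1} | prev {0} | push {}
  [2] u=1 | in {} | out {0} | ==
  [3] u=2 | in {0} | out {0,1,2} | prev {} | push {}
  [4] u=3 | in {} | out {0,2} | prev {0} | push {2}
  [5] u=4 | in {0,2} | out {0,1,2} | prev {} | push {1,3}
  [6] u=5 | in {0,1,2} | out {0,1,2} | prev {2} | push {4}
  [7] u=2 | in {0,2} | out {0,1,2} | ==
  [8] u=1 | in {0,1,2} | out {0} | ==
  [9] u=3 | in {0,1,2} | out {0,2} | ==
  [10] u=4 | in {0,1,2} | out {0,1,2} | ==

Converged values:
  [0] {0,1}
  [1] {0}
  [2] {0,1,2}
  [3] {0,2}
  [4] {0,1,2}
  [5] {0,1,2}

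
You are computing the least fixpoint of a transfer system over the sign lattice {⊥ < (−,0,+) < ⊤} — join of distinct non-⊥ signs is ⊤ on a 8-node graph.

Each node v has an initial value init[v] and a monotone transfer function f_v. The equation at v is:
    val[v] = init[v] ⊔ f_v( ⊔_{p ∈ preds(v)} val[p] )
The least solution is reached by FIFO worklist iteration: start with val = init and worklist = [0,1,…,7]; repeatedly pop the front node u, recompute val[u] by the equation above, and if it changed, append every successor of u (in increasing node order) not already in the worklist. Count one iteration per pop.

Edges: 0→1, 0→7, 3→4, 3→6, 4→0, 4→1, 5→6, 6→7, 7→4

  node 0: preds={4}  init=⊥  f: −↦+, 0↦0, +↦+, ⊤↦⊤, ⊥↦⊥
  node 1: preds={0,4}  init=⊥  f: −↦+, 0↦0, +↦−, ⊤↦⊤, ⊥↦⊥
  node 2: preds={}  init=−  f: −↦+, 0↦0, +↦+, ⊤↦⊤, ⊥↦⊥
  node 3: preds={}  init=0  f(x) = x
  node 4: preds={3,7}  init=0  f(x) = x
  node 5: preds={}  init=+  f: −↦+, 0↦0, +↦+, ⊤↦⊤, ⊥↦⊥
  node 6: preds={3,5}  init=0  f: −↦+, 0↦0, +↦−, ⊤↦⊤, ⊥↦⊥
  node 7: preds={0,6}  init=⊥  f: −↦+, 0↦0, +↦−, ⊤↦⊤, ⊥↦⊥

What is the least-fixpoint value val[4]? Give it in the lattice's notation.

Trace (12 dequeues):
  [1] u=0 | in 0 | out 0 | prev ⊥ | push {}
  [2] u=1 | in 0 | out 0 | prev ⊥ | push {}
  [3] u=2 | in ⊥ | out − | ==
  [4] u=3 | in ⊥ | out 0 | ==
  [5] u=4 | in 0 | out 0 | ==
  [6] u=5 | in ⊥ | out + | ==
  [7] u=6 | in ⊤ | out ⊤ | prev 0 | push {}
  [8] u=7 | in ⊤ | out ⊤ | prev ⊥ | push {4}
  [9] u=4 | in ⊤ | out ⊤ | prev 0 | push {0,1}
  [10] u=0 | in ⊤ | out ⊤ | prev 0 | push {7}
  [11] u=1 | in ⊤ | out ⊤ | prev 0 | push {}
  [12] u=7 | in ⊤ | out ⊤ | ==

Converged values:
  [0] ⊤
  [1] ⊤
  [2] −
  [3] 0
  [4] ⊤
  [5] +
  [6] ⊤
  [7] ⊤

⊤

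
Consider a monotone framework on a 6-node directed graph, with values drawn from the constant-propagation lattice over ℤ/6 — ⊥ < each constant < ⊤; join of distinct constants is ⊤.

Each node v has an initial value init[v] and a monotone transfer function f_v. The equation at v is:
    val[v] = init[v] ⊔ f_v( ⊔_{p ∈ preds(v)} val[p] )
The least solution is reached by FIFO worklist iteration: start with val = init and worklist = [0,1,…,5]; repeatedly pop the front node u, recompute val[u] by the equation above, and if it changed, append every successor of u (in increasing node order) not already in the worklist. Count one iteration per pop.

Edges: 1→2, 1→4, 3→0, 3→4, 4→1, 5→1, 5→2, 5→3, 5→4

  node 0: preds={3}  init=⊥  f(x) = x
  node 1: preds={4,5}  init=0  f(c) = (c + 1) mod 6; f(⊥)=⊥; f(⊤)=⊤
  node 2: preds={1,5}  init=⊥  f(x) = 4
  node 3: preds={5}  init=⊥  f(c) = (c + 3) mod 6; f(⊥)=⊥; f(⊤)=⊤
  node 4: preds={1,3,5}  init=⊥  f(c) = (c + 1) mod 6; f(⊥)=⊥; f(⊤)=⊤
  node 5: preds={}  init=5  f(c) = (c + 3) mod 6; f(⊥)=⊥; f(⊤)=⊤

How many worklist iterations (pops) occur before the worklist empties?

10

Worklist (10 pops):
  #1 pop 0: in=⊥ → ⊥ (no change)
  #2 pop 1: in=5 → 0 (no change)
  #3 pop 2: in=⊤ → 4 (was ⊥); enqueue []
  #4 pop 3: in=5 → 2 (was ⊥); enqueue [0]
  #5 pop 4: in=⊤ → ⊤ (was ⊥); enqueue [1]
  #6 pop 5: in=⊥ → 5 (no change)
  #7 pop 0: in=2 → 2 (was ⊥); enqueue []
  #8 pop 1: in=⊤ → ⊤ (was 0); enqueue [2,4]
  #9 pop 2: in=⊤ → 4 (no change)
  #10 pop 4: in=⊤ → ⊤ (no change)

Fixpoint:
  val[0] = 2
  val[1] = ⊤
  val[2] = 4
  val[3] = 2
  val[4] = ⊤
  val[5] = 5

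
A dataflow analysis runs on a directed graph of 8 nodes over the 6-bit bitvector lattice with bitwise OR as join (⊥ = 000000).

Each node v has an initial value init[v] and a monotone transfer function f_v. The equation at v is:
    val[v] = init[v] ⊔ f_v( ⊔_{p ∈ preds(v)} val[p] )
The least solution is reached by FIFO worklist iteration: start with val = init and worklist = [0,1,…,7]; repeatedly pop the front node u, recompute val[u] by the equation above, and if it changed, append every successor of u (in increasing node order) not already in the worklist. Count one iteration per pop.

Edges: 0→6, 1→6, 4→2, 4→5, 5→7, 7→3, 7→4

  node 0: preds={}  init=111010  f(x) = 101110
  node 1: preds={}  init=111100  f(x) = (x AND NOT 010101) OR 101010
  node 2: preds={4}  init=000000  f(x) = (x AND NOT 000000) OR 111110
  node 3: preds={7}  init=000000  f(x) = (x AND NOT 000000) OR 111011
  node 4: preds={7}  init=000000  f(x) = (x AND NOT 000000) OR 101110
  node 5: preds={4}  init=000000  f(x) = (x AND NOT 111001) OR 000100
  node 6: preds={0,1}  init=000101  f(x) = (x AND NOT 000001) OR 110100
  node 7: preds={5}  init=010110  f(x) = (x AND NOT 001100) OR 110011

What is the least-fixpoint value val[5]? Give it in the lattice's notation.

Iteration log — 13 steps:
  step 1. node 0  ⊔preds=000000  new=111110  old=111010  +wl: 
  step 2. node 1  ⊔preds=000000  new=111110  old=111100  +wl: 
  step 3. node 2  ⊔preds=000000  new=111110  old=000000  +wl: 
  step 4. node 3  ⊔preds=010110  new=111111  old=000000  +wl: 
  step 5. node 4  ⊔preds=010110  new=111110  old=000000  +wl: 2
  step 6. node 5  ⊔preds=111110  new=000110  old=000000  +wl: 
  step 7. node 6  ⊔preds=111110  new=111111  old=000101  +wl: 
  step 8. node 7  ⊔preds=000110  new=110111  old=010110  +wl: 3,4
  step 9. node 2  ⊔preds=111110  new=111110  stable
  step 10. node 3  ⊔preds=110111  new=111111  stable
  step 11. node 4  ⊔preds=110111  new=111111  old=111110  +wl: 2,5
  step 12. node 2  ⊔preds=111111  new=111111  old=111110  +wl: 
  step 13. node 5  ⊔preds=111111  new=000110  stable

Least fixpoint reached:
  node 0: 111110
  node 1: 111110
  node 2: 111111
  node 3: 111111
  node 4: 111111
  node 5: 000110
  node 6: 111111
  node 7: 110111

000110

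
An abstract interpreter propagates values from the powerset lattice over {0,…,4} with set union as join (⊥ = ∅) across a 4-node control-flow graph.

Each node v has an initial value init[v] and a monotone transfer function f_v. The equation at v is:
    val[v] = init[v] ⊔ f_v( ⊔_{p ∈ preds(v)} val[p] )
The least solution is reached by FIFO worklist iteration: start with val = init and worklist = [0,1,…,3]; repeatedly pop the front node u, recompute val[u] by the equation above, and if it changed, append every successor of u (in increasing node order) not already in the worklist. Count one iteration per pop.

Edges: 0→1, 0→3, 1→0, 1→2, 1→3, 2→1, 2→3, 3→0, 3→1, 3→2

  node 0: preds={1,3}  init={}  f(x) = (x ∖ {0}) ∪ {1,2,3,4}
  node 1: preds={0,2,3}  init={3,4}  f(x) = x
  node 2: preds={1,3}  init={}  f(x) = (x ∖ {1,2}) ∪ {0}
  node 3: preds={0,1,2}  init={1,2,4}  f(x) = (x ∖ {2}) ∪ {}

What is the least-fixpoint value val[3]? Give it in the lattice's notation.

{0,1,2,3,4}

Iteration log — 9 steps:
  step 1. node 0  ⊔preds={1,2,3,4}  new={1,2,3,4}  old={}  +wl: 
  step 2. node 1  ⊔preds={1,2,3,4}  new={1,2,3,4}  old={3,4}  +wl: 0
  step 3. node 2  ⊔preds={1,2,3,4}  new={0,3,4}  old={}  +wl: 1
  step 4. node 3  ⊔preds={0,1,2,3,4}  new={0,1,2,3,4}  old={1,2,4}  +wl: 2
  step 5. node 0  ⊔preds={0,1,2,3,4}  new={1,2,3,4}  stable
  step 6. node 1  ⊔preds={0,1,2,3,4}  new={0,1,2,3,4}  old={1,2,3,4}  +wl: 0,3
  step 7. node 2  ⊔preds={0,1,2,3,4}  new={0,3,4}  stable
  step 8. node 0  ⊔preds={0,1,2,3,4}  new={1,2,3,4}  stable
  step 9. node 3  ⊔preds={0,1,2,3,4}  new={0,1,2,3,4}  stable

Least fixpoint reached:
  node 0: {1,2,3,4}
  node 1: {0,1,2,3,4}
  node 2: {0,3,4}
  node 3: {0,1,2,3,4}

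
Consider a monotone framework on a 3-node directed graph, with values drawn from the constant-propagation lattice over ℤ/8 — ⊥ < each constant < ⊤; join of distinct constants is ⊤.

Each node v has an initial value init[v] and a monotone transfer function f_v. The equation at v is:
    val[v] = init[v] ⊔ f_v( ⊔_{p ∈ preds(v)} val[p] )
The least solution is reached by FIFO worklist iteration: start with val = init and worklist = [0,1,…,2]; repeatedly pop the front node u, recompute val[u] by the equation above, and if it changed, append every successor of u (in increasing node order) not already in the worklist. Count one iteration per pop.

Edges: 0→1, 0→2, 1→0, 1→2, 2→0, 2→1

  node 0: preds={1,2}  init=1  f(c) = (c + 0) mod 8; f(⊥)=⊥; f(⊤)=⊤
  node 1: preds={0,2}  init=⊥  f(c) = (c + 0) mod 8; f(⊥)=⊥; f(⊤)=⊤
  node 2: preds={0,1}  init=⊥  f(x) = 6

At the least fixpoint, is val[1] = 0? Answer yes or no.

Trace (7 dequeues):
  [1] u=0 | in ⊥ | out 1 | ==
  [2] u=1 | in 1 | out 1 | prev ⊥ | push {0}
  [3] u=2 | in 1 | out 6 | prev ⊥ | push {1}
  [4] u=0 | in ⊤ | out ⊤ | prev 1 | push {2}
  [5] u=1 | in ⊤ | out ⊤ | prev 1 | push {0}
  [6] u=2 | in ⊤ | out 6 | ==
  [7] u=0 | in ⊤ | out ⊤ | ==

Converged values:
  [0] ⊤
  [1] ⊤
  [2] 6

no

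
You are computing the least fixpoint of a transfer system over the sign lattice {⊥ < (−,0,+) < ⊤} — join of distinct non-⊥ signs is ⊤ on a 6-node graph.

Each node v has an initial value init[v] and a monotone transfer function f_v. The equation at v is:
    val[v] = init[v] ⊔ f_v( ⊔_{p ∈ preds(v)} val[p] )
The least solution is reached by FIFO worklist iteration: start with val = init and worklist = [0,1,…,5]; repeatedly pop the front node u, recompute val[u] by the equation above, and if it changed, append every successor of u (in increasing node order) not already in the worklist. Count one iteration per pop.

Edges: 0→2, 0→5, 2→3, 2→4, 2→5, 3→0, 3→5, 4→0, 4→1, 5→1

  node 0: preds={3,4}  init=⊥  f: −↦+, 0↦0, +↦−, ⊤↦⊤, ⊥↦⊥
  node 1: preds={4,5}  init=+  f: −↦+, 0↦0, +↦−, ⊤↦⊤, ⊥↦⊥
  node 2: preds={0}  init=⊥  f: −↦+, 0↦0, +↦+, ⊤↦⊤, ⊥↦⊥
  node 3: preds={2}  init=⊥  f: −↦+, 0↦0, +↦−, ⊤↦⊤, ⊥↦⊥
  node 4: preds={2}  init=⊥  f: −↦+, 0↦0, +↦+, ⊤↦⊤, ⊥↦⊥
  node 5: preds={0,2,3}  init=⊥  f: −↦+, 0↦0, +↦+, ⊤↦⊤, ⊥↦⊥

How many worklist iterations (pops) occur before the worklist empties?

6

Trace (6 dequeues):
  [1] u=0 | in ⊥ | out ⊥ | ==
  [2] u=1 | in ⊥ | out + | ==
  [3] u=2 | in ⊥ | out ⊥ | ==
  [4] u=3 | in ⊥ | out ⊥ | ==
  [5] u=4 | in ⊥ | out ⊥ | ==
  [6] u=5 | in ⊥ | out ⊥ | ==

Converged values:
  [0] ⊥
  [1] +
  [2] ⊥
  [3] ⊥
  [4] ⊥
  [5] ⊥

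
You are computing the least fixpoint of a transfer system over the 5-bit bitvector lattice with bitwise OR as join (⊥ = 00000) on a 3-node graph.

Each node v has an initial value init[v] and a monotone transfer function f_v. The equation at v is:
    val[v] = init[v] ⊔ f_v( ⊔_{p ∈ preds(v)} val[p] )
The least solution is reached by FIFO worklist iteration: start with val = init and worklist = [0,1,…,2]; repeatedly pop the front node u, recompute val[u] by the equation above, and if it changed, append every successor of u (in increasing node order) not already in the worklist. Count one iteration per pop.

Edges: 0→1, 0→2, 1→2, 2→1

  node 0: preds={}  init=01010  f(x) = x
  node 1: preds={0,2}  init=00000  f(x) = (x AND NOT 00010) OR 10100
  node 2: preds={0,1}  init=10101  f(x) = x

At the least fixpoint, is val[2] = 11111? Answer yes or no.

yes

Trace (4 dequeues):
  [1] u=0 | in 00000 | out 01010 | ==
  [2] u=1 | in 11111 | out 11101 | prev 00000 | push {}
  [3] u=2 | in 11111 | out 11111 | prev 10101 | push {1}
  [4] u=1 | in 11111 | out 11101 | ==

Converged values:
  [0] 01010
  [1] 11101
  [2] 11111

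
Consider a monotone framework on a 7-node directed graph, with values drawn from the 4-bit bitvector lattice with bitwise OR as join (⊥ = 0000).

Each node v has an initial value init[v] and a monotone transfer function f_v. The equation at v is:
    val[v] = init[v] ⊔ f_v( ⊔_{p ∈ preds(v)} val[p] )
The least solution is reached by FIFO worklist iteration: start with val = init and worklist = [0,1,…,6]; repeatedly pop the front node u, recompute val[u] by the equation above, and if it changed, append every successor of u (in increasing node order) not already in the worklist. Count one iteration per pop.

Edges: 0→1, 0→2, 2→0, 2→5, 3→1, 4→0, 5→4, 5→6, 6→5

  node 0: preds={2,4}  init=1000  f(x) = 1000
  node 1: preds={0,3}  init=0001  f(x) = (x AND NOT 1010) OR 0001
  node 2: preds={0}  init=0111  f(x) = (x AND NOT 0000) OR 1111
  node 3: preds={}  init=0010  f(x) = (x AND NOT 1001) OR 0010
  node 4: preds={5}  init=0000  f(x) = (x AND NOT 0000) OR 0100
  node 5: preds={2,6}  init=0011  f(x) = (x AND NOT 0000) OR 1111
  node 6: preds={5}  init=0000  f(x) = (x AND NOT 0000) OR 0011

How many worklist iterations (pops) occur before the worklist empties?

11

Iteration log — 11 steps:
  step 1. node 0  ⊔preds=0111  new=1000  stable
  step 2. node 1  ⊔preds=1010  new=0001  stable
  step 3. node 2  ⊔preds=1000  new=1111  old=0111  +wl: 0
  step 4. node 3  ⊔preds=0000  new=0010  stable
  step 5. node 4  ⊔preds=0011  new=0111  old=0000  +wl: 
  step 6. node 5  ⊔preds=1111  new=1111  old=0011  +wl: 4
  step 7. node 6  ⊔preds=1111  new=1111  old=0000  +wl: 5
  step 8. node 0  ⊔preds=1111  new=1000  stable
  step 9. node 4  ⊔preds=1111  new=1111  old=0111  +wl: 0
  step 10. node 5  ⊔preds=1111  new=1111  stable
  step 11. node 0  ⊔preds=1111  new=1000  stable

Least fixpoint reached:
  node 0: 1000
  node 1: 0001
  node 2: 1111
  node 3: 0010
  node 4: 1111
  node 5: 1111
  node 6: 1111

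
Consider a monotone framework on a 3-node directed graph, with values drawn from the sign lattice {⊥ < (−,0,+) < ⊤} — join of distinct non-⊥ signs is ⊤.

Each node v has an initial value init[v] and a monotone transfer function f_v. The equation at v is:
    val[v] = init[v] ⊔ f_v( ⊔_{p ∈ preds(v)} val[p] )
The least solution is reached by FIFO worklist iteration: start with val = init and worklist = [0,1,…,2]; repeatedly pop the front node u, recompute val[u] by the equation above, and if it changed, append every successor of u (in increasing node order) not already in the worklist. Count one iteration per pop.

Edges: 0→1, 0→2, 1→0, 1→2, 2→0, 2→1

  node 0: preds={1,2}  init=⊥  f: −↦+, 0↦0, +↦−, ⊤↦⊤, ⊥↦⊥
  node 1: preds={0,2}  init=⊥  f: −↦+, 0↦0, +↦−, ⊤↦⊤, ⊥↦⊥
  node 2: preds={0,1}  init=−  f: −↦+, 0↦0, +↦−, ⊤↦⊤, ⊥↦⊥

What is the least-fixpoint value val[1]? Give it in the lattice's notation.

Trace (6 dequeues):
  [1] u=0 | in − | out + | prev ⊥ | push {}
  [2] u=1 | in ⊤ | out ⊤ | prev ⊥ | push {0}
  [3] u=2 | in ⊤ | out ⊤ | prev − | push {1}
  [4] u=0 | in ⊤ | out ⊤ | prev + | push {2}
  [5] u=1 | in ⊤ | out ⊤ | ==
  [6] u=2 | in ⊤ | out ⊤ | ==

Converged values:
  [0] ⊤
  [1] ⊤
  [2] ⊤

⊤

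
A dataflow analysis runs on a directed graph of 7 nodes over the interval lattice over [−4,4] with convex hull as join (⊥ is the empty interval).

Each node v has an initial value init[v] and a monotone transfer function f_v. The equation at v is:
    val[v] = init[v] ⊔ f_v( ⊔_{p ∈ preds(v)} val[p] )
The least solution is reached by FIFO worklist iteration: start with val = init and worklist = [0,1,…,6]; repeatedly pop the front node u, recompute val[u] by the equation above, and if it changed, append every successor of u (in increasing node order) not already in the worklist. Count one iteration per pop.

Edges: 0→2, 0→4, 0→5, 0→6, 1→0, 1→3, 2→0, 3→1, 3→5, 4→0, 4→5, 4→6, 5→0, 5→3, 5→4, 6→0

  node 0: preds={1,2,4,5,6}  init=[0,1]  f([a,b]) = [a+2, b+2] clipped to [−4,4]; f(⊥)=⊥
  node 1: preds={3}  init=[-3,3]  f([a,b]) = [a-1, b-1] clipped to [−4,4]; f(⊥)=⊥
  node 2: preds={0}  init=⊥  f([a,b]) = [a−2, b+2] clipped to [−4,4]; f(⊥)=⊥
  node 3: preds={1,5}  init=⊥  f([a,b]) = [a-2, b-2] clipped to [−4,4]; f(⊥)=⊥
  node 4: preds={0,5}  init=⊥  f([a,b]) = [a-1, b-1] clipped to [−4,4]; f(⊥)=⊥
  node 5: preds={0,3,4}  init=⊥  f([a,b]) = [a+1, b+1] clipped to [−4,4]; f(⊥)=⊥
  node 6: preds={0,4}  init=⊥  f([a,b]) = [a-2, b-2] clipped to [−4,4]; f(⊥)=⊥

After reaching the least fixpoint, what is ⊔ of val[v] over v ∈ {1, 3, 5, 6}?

Iteration log — 16 steps:
  step 1. node 0  ⊔preds=[-3,3]  new=[-1,4]  old=[0,1]  +wl: 
  step 2. node 1  ⊔preds=⊥  new=[-3,3]  stable
  step 3. node 2  ⊔preds=[-1,4]  new=[-3,4]  old=⊥  +wl: 0
  step 4. node 3  ⊔preds=[-3,3]  new=[-4,1]  old=⊥  +wl: 1
  step 5. node 4  ⊔preds=[-1,4]  new=[-2,3]  old=⊥  +wl: 
  step 6. node 5  ⊔preds=[-4,4]  new=[-3,4]  old=⊥  +wl: 3,4
  step 7. node 6  ⊔preds=[-2,4]  new=[-4,2]  old=⊥  +wl: 
  step 8. node 0  ⊔preds=[-4,4]  new=[-2,4]  old=[-1,4]  +wl: 2,5,6
  step 9. node 1  ⊔preds=[-4,1]  new=[-4,3]  old=[-3,3]  +wl: 0
  step 10. node 3  ⊔preds=[-4,4]  new=[-4,2]  old=[-4,1]  +wl: 1
  step 11. node 4  ⊔preds=[-3,4]  new=[-4,3]  old=[-2,3]  +wl: 
  step 12. node 2  ⊔preds=[-2,4]  new=[-4,4]  old=[-3,4]  +wl: 
  step 13. node 5  ⊔preds=[-4,4]  new=[-3,4]  stable
  step 14. node 6  ⊔preds=[-4,4]  new=[-4,2]  stable
  step 15. node 0  ⊔preds=[-4,4]  new=[-2,4]  stable
  step 16. node 1  ⊔preds=[-4,2]  new=[-4,3]  stable

Least fixpoint reached:
  node 0: [-2,4]
  node 1: [-4,3]
  node 2: [-4,4]
  node 3: [-4,2]
  node 4: [-4,3]
  node 5: [-3,4]
  node 6: [-4,2]

[-4,4]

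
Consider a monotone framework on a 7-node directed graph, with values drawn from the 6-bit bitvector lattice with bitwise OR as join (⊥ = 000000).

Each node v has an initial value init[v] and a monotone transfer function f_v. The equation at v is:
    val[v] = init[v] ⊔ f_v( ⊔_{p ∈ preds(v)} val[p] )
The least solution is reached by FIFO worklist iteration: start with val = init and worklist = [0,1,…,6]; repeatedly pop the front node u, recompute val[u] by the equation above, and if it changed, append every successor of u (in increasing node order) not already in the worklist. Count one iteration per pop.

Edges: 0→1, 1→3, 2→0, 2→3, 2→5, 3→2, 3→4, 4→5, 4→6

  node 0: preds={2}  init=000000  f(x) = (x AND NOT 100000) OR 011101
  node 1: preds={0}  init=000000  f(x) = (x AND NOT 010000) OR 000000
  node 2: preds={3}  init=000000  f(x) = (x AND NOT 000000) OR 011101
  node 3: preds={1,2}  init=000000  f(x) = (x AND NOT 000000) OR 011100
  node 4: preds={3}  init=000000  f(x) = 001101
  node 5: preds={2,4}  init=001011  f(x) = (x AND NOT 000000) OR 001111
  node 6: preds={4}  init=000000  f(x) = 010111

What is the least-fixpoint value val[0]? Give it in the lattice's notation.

011101

Trace (9 dequeues):
  [1] u=0 | in 000000 | out 011101 | prev 000000 | push {}
  [2] u=1 | in 011101 | out 001101 | prev 000000 | push {}
  [3] u=2 | in 000000 | out 011101 | prev 000000 | push {0}
  [4] u=3 | in 011101 | out 011101 | prev 000000 | push {2}
  [5] u=4 | in 011101 | out 001101 | prev 000000 | push {}
  [6] u=5 | in 011101 | out 011111 | prev 001011 | push {}
  [7] u=6 | in 001101 | out 010111 | prev 000000 | push {}
  [8] u=0 | in 011101 | out 011101 | ==
  [9] u=2 | in 011101 | out 011101 | ==

Converged values:
  [0] 011101
  [1] 001101
  [2] 011101
  [3] 011101
  [4] 001101
  [5] 011111
  [6] 010111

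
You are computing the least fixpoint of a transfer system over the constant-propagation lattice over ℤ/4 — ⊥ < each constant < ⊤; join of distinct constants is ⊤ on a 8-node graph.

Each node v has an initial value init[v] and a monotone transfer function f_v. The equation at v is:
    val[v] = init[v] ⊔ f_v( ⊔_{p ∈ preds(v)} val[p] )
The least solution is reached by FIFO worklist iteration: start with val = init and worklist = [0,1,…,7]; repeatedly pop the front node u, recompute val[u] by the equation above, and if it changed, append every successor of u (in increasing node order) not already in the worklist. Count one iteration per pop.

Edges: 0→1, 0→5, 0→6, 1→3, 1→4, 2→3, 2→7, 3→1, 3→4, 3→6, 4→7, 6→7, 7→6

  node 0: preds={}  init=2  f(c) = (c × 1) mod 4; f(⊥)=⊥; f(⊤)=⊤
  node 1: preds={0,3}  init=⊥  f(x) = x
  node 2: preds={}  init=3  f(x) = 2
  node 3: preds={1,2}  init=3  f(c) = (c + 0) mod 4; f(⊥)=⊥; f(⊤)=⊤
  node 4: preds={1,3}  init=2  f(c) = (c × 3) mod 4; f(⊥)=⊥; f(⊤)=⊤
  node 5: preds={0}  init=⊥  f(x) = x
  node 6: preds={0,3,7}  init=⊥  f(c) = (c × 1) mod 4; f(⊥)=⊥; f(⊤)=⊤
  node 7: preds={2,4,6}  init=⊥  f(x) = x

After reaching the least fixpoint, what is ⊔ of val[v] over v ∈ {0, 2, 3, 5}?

Worklist (10 pops):
  #1 pop 0: in=⊥ → 2 (no change)
  #2 pop 1: in=⊤ → ⊤ (was ⊥); enqueue []
  #3 pop 2: in=⊥ → ⊤ (was 3); enqueue []
  #4 pop 3: in=⊤ → ⊤ (was 3); enqueue [1]
  #5 pop 4: in=⊤ → ⊤ (was 2); enqueue []
  #6 pop 5: in=2 → 2 (was ⊥); enqueue []
  #7 pop 6: in=⊤ → ⊤ (was ⊥); enqueue []
  #8 pop 7: in=⊤ → ⊤ (was ⊥); enqueue [6]
  #9 pop 1: in=⊤ → ⊤ (no change)
  #10 pop 6: in=⊤ → ⊤ (no change)

Fixpoint:
  val[0] = 2
  val[1] = ⊤
  val[2] = ⊤
  val[3] = ⊤
  val[4] = ⊤
  val[5] = 2
  val[6] = ⊤
  val[7] = ⊤

⊤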